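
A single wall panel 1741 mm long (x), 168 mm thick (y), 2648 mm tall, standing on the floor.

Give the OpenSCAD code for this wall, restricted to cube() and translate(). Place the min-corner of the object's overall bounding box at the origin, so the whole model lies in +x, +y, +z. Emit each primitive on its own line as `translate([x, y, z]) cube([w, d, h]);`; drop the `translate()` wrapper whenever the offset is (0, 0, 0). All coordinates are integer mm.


cube([1741, 168, 2648]);


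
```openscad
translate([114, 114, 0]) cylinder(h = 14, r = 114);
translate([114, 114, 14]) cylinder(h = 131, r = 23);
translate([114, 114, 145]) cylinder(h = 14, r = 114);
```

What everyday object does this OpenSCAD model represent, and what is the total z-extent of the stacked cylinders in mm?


A spool. The overall height is 159 mm.

Three coaxial cylinders, large–small–large — a spool. Two 14 mm flanges and a 131 mm core give 14 + 131 + 14 = 159 mm.


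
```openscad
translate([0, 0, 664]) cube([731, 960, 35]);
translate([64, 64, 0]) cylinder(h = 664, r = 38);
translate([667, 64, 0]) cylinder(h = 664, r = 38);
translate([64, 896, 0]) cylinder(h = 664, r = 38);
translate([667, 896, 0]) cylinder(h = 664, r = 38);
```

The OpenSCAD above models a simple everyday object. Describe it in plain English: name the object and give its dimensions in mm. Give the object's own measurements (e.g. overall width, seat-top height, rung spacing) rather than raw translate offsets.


A table: top 731 mm (x) × 960 mm (y), 35 mm thick, upper face at z = 699 mm, on four round legs of 76 mm diameter, each leg's bounding box inset 26 mm from the nearest pair of top edges from z = 0 to the bottom of the top.


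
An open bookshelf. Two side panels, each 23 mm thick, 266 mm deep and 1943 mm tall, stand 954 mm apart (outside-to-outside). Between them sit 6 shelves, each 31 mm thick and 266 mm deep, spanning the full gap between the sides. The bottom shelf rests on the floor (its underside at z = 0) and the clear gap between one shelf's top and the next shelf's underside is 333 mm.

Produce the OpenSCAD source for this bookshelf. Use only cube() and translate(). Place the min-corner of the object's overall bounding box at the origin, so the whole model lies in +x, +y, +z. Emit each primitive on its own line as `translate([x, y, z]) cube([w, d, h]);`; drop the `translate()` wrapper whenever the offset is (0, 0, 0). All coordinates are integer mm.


cube([23, 266, 1943]);
translate([931, 0, 0]) cube([23, 266, 1943]);
translate([23, 0, 0]) cube([908, 266, 31]);
translate([23, 0, 364]) cube([908, 266, 31]);
translate([23, 0, 728]) cube([908, 266, 31]);
translate([23, 0, 1092]) cube([908, 266, 31]);
translate([23, 0, 1456]) cube([908, 266, 31]);
translate([23, 0, 1820]) cube([908, 266, 31]);


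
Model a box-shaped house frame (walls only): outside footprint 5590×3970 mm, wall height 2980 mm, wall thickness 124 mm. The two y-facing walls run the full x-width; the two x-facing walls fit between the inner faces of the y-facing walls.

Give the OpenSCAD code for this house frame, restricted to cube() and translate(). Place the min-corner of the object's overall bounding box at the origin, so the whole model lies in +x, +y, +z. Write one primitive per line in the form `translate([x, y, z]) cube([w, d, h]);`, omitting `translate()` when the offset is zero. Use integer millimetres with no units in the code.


cube([5590, 124, 2980]);
translate([0, 3846, 0]) cube([5590, 124, 2980]);
translate([0, 124, 0]) cube([124, 3722, 2980]);
translate([5466, 124, 0]) cube([124, 3722, 2980]);


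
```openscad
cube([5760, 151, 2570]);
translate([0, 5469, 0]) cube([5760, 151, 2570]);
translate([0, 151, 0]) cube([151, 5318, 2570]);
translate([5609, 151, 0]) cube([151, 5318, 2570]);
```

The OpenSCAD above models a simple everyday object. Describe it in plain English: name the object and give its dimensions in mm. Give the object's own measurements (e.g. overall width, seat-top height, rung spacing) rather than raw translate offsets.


The wall frame of a small rectangular building: four walls, each 2570 mm tall and 151 mm thick, enclosing a footprint 5760 mm (x) by 5620 mm (y) outside-to-outside, with no floor or roof. The front and back walls (the −y and +y sides) span the full width; the two side walls fit between them.


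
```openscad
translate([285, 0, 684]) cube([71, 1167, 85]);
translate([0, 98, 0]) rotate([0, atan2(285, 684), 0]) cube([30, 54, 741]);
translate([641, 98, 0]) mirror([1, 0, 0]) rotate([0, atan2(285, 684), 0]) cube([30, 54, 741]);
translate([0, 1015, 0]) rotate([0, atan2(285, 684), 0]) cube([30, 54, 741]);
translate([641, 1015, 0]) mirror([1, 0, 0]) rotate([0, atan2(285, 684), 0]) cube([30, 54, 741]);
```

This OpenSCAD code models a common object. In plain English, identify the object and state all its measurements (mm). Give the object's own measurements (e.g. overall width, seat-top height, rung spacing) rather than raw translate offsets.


A sawhorse. A 71×1167×85 mm beam (x, y, z) sits on two A-frame leg pairs. Each pair is two raked legs of 30×54 mm section (54 mm along y) splaying symmetrically in x. Each leg rises 684 mm vertically over 285 mm of horizontal reach and is 741 mm long along its own axis. Every leg's outer bottom edge rests on the floor and its outer top edge meets a bottom edge of the beam — the left legs (tilting toward +x) meet the beam's −x bottom edge, the right legs (their mirror images, tilting toward −x) meet its +x bottom edge — so the leg tops tuck under the beam, the beam's underside is 684 mm above the floor, and the feet are 641 mm apart outside-to-outside with the beam centred between them. The two leg pairs are set in 98 mm from either end of the beam.


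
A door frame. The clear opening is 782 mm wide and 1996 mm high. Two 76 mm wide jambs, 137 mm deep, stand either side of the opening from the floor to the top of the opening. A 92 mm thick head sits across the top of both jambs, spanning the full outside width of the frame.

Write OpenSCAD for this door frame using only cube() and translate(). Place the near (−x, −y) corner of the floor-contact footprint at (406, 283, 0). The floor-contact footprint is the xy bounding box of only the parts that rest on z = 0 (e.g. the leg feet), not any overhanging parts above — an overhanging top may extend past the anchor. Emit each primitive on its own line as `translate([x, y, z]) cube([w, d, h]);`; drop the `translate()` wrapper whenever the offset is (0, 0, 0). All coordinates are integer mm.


translate([406, 283, 0]) cube([76, 137, 1996]);
translate([1264, 283, 0]) cube([76, 137, 1996]);
translate([406, 283, 1996]) cube([934, 137, 92]);


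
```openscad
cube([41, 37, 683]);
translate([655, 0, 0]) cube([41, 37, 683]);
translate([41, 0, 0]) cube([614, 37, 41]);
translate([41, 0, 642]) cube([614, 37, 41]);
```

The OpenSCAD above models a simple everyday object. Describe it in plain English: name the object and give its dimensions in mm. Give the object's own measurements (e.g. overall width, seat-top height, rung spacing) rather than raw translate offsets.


A rectangular picture frame lying in the x–z plane (depth along y). The opening is 614 mm wide (x) by 601 mm tall (z), surrounded by a border 41 mm wide on all four sides. The frame is 37 mm deep and is made of two full-height vertical stiles with two horizontal rails fitted between them.


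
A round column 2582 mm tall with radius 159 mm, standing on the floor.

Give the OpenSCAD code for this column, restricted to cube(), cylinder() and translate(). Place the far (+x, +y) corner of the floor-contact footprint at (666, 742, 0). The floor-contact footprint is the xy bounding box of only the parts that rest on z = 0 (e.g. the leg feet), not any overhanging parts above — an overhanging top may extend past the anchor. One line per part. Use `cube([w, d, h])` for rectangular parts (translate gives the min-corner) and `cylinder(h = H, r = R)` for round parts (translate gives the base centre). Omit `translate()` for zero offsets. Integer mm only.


translate([507, 583, 0]) cylinder(h = 2582, r = 159);


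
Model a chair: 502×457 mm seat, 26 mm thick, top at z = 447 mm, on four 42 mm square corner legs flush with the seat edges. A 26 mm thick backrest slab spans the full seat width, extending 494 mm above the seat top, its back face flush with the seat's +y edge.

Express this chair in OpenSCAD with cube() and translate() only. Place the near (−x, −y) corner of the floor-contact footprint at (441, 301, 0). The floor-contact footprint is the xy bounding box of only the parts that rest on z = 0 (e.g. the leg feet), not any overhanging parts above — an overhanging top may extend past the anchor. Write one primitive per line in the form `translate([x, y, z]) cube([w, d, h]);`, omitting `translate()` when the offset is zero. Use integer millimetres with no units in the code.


translate([441, 301, 421]) cube([502, 457, 26]);
translate([441, 301, 0]) cube([42, 42, 421]);
translate([901, 301, 0]) cube([42, 42, 421]);
translate([441, 716, 0]) cube([42, 42, 421]);
translate([901, 716, 0]) cube([42, 42, 421]);
translate([441, 732, 447]) cube([502, 26, 494]);


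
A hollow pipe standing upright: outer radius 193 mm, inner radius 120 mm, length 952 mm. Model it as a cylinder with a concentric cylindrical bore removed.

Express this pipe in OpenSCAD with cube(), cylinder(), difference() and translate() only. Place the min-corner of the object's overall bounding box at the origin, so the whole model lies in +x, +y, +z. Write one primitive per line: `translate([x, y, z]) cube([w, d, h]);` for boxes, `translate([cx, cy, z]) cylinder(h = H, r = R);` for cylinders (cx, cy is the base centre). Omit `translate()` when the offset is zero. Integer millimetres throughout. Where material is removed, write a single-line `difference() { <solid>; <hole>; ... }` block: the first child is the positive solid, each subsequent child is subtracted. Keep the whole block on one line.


difference() { translate([193, 193, 0]) cylinder(h = 952, r = 193); translate([193, 193, 0]) cylinder(h = 952, r = 120); }


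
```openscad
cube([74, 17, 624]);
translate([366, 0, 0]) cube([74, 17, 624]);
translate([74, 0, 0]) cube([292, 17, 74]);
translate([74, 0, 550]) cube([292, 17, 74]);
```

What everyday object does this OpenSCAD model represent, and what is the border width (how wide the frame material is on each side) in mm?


A picture frame. The border width is 74 mm.

Four thin pieces enclosing a rectangular opening — a picture frame. The two full-height stiles are 624 mm tall; the top rail sits at z = 550 and is 74 mm tall, so the border above the opening is 624 − 550 = 74 mm, matching the stile x-width.


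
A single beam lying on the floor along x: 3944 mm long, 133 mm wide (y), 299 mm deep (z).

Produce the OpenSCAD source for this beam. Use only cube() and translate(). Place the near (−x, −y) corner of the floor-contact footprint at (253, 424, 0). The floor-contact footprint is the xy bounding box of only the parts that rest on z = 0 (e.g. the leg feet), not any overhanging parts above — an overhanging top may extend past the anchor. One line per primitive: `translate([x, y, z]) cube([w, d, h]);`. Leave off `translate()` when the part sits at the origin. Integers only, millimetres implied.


translate([253, 424, 0]) cube([3944, 133, 299]);


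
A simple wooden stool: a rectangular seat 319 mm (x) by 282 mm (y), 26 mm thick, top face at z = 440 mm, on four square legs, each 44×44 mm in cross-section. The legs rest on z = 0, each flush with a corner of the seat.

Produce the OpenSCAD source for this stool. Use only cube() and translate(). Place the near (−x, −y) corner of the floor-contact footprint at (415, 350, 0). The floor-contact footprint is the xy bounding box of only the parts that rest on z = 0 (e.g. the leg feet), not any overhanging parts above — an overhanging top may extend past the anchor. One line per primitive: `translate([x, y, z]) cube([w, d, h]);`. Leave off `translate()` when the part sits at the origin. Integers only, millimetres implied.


// leg_h = 440 - 26 = 414
translate([415, 350, 414]) cube([319, 282, 26]);
translate([415, 350, 0]) cube([44, 44, 414]);
translate([690, 350, 0]) cube([44, 44, 414]);
translate([415, 588, 0]) cube([44, 44, 414]);
translate([690, 588, 0]) cube([44, 44, 414]);


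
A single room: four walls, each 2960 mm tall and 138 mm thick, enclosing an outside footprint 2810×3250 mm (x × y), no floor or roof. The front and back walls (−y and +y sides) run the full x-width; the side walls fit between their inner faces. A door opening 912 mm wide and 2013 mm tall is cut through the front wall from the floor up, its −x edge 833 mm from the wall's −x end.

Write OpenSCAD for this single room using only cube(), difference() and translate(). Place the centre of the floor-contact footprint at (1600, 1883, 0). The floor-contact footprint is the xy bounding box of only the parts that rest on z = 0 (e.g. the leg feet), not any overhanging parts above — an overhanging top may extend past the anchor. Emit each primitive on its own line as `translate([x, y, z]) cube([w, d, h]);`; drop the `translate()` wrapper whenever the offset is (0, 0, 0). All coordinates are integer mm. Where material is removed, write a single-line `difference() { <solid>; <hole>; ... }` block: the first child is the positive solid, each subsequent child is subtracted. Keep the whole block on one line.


difference() { translate([195, 258, 0]) cube([2810, 138, 2960]); translate([1028, 258, 0]) cube([912, 138, 2013]); }
translate([195, 3370, 0]) cube([2810, 138, 2960]);
translate([195, 396, 0]) cube([138, 2974, 2960]);
translate([2867, 396, 0]) cube([138, 2974, 2960]);


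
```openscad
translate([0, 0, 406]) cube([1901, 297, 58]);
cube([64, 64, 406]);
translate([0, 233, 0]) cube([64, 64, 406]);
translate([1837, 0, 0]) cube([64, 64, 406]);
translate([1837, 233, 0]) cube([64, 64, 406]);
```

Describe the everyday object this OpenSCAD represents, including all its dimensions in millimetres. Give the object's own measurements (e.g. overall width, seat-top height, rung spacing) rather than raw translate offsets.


A long wooden bench with a 1901 mm (x) × 297 mm (y) seat, 58 mm thick, its top surface 464 mm above the floor. Four 64 mm square legs at the seat corners, flush with the edges, run from z = 0 to the seat underside.


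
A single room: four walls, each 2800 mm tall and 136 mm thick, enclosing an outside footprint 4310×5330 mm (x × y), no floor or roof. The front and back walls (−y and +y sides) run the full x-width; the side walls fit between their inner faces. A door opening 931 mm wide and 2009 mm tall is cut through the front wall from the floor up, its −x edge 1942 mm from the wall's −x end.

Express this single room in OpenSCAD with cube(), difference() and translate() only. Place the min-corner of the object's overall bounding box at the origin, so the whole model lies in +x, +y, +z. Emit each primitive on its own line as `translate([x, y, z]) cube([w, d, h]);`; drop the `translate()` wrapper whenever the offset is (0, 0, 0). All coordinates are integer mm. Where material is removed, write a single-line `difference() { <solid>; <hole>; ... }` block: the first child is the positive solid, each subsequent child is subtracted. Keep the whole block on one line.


difference() { cube([4310, 136, 2800]); translate([1942, 0, 0]) cube([931, 136, 2009]); }
translate([0, 5194, 0]) cube([4310, 136, 2800]);
translate([0, 136, 0]) cube([136, 5058, 2800]);
translate([4174, 136, 0]) cube([136, 5058, 2800]);


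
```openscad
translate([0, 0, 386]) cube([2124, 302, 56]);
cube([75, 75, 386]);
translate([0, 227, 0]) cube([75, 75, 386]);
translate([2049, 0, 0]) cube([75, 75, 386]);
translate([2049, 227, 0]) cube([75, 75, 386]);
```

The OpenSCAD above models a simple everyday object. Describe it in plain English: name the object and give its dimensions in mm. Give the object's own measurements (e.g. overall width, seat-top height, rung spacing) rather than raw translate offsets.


A bench: a 2124×302 mm seat slab, 56 mm thick, top at z = 442 mm, on four 75×75 mm square legs flush with the seat corners and standing on z = 0.


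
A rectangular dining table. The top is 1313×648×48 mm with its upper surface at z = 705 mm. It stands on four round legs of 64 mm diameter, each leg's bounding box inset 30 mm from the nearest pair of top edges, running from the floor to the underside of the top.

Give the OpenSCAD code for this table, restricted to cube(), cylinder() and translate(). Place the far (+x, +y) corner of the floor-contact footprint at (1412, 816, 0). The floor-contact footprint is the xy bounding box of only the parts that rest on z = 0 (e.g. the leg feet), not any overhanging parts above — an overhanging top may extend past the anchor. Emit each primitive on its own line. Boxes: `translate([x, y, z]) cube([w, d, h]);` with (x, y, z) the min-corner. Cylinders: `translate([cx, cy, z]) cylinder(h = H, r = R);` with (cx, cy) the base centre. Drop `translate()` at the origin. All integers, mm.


translate([129, 198, 657]) cube([1313, 648, 48]);
translate([191, 260, 0]) cylinder(h = 657, r = 32);
translate([1380, 260, 0]) cylinder(h = 657, r = 32);
translate([191, 784, 0]) cylinder(h = 657, r = 32);
translate([1380, 784, 0]) cylinder(h = 657, r = 32);


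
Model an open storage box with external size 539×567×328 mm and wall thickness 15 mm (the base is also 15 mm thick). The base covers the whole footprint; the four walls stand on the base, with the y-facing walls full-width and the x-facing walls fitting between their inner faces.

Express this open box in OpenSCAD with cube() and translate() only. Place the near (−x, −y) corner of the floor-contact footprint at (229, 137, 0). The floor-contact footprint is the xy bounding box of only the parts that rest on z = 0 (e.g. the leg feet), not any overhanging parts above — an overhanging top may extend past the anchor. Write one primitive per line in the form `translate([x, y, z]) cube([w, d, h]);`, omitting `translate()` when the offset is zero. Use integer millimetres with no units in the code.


translate([229, 137, 0]) cube([539, 567, 15]);
translate([229, 137, 15]) cube([539, 15, 313]);
translate([229, 689, 15]) cube([539, 15, 313]);
translate([229, 152, 15]) cube([15, 537, 313]);
translate([753, 152, 15]) cube([15, 537, 313]);


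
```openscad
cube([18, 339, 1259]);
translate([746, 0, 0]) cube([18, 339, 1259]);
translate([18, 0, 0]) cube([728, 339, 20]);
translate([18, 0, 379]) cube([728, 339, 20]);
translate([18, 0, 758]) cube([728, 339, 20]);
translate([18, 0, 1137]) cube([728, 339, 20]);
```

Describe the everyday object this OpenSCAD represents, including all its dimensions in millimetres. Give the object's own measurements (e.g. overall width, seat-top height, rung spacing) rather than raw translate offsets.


An open bookshelf. Two side panels, each 18 mm thick, 339 mm deep and 1259 mm tall, stand 764 mm apart (outside-to-outside). Between them sit 4 shelves, each 20 mm thick and 339 mm deep, spanning the full gap between the sides. The bottom shelf rests on the floor (its underside at z = 0) and the clear gap between one shelf's top and the next shelf's underside is 359 mm.


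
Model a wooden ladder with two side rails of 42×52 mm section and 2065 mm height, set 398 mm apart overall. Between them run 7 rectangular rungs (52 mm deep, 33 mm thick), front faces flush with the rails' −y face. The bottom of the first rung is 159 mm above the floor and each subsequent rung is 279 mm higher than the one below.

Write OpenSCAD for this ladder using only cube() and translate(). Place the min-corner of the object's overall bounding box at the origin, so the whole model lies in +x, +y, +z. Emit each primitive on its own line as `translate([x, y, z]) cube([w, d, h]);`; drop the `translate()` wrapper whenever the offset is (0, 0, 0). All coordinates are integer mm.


// rung span = 398 - 2*42 = 314
// rung[k] z = 159 + k*279
cube([42, 52, 2065]);
translate([356, 0, 0]) cube([42, 52, 2065]);
translate([42, 0, 159]) cube([314, 52, 33]);
translate([42, 0, 438]) cube([314, 52, 33]);
translate([42, 0, 717]) cube([314, 52, 33]);
translate([42, 0, 996]) cube([314, 52, 33]);
translate([42, 0, 1275]) cube([314, 52, 33]);
translate([42, 0, 1554]) cube([314, 52, 33]);
translate([42, 0, 1833]) cube([314, 52, 33]);


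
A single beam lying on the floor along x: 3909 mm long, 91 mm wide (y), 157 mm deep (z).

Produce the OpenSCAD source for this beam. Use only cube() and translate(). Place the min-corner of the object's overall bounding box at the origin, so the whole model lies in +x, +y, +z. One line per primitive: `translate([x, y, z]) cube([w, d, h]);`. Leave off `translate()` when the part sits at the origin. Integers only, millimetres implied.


cube([3909, 91, 157]);


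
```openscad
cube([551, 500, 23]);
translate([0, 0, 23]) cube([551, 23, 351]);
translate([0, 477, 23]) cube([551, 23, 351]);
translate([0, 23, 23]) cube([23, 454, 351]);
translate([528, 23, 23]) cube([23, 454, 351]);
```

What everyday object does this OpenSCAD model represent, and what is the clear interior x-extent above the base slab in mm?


An open box. The internal width is 505 mm.

A 551×500 base slab with four walls standing on it — an open box. The base is 551 mm wide and the walls are 23 mm thick, so the internal width is 551 − 2 × 23 = 505 mm.


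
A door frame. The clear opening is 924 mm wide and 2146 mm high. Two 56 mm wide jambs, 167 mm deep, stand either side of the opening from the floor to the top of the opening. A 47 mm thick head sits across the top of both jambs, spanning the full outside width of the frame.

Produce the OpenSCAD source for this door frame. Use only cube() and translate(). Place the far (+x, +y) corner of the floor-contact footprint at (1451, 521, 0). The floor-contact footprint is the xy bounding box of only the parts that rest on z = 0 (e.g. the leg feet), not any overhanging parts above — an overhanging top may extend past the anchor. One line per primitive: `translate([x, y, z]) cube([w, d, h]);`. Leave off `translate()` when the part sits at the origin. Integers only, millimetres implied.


translate([415, 354, 0]) cube([56, 167, 2146]);
translate([1395, 354, 0]) cube([56, 167, 2146]);
translate([415, 354, 2146]) cube([1036, 167, 47]);


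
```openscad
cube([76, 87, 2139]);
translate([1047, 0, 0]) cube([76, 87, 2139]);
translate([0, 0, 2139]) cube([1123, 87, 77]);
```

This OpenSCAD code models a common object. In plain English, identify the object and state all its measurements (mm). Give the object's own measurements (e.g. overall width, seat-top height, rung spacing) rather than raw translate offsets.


A door frame. The clear opening is 971 mm wide and 2139 mm high. Two 76 mm wide jambs, 87 mm deep, stand either side of the opening from the floor to the top of the opening. A 77 mm thick head sits across the top of both jambs, spanning the full outside width of the frame.


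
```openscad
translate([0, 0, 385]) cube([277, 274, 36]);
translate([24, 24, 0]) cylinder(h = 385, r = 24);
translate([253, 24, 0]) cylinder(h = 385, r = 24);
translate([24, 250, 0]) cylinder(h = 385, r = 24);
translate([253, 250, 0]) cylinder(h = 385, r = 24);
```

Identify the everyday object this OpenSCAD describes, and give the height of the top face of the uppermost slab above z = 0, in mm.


A stool. The seat height is 421 mm.

A 277×274×36 slab at z = 385 on four corner cylinders — a stool. The seat top is 385 + 36 = 421 mm.


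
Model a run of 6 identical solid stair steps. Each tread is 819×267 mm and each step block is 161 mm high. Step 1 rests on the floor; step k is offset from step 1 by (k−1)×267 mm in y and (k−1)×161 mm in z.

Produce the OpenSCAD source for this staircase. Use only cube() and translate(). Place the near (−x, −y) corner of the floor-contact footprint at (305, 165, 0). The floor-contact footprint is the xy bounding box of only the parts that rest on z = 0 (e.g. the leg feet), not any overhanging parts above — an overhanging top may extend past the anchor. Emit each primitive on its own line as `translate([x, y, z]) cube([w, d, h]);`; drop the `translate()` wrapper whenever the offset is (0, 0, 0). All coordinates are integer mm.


translate([305, 165, 0]) cube([819, 267, 161]);
translate([305, 432, 161]) cube([819, 267, 161]);
translate([305, 699, 322]) cube([819, 267, 161]);
translate([305, 966, 483]) cube([819, 267, 161]);
translate([305, 1233, 644]) cube([819, 267, 161]);
translate([305, 1500, 805]) cube([819, 267, 161]);


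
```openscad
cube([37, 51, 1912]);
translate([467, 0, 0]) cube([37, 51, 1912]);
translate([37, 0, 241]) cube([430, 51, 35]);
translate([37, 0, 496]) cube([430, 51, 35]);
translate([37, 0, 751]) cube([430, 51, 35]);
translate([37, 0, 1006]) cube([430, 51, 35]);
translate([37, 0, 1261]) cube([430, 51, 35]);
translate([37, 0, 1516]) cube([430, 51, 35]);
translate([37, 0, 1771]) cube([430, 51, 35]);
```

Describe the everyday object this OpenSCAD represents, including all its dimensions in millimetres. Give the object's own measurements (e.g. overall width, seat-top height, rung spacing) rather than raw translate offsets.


A straight ladder. Two 37×51 mm vertical rails, 1912 mm tall, stand 504 mm apart (outside-to-outside) with their front faces coplanar on the −y side. 7 rungs, each 51 mm deep and 35 mm tall, span between the inner faces of the rails, front faces flush with the rails. The lowest rung's underside is at z = 241 mm and rungs are spaced 255 mm apart (underside to underside).


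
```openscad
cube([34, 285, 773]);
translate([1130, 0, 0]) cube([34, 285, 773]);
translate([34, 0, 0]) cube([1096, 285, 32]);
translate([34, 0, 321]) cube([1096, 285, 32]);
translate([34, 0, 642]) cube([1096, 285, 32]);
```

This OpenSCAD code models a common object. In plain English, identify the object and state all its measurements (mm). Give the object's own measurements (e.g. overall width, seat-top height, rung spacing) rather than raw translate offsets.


An open bookshelf. Two side panels, each 34 mm thick, 285 mm deep and 773 mm tall, stand 1164 mm apart (outside-to-outside). Between them sit 3 shelves, each 32 mm thick and 285 mm deep, spanning the full gap between the sides. The bottom shelf rests on the floor (its underside at z = 0) and the clear gap between one shelf's top and the next shelf's underside is 289 mm.


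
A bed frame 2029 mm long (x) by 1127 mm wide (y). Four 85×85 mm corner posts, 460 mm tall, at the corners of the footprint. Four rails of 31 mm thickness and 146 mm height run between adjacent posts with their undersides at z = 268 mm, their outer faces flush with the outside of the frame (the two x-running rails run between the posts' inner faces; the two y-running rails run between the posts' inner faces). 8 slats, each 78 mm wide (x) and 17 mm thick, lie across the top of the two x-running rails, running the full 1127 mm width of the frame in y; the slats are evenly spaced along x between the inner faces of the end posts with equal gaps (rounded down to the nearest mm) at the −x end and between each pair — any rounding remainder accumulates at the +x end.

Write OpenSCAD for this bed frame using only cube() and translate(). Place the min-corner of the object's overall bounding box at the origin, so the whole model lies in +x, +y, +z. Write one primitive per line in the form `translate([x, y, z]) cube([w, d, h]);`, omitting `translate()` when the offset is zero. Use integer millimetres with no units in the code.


cube([85, 85, 460]);
translate([0, 1042, 0]) cube([85, 85, 460]);
translate([1944, 0, 0]) cube([85, 85, 460]);
translate([1944, 1042, 0]) cube([85, 85, 460]);
translate([85, 0, 268]) cube([1859, 31, 146]);
translate([85, 1096, 268]) cube([1859, 31, 146]);
translate([0, 85, 268]) cube([31, 957, 146]);
translate([1998, 85, 268]) cube([31, 957, 146]);
translate([222, 0, 414]) cube([78, 1127, 17]);
translate([437, 0, 414]) cube([78, 1127, 17]);
translate([652, 0, 414]) cube([78, 1127, 17]);
translate([867, 0, 414]) cube([78, 1127, 17]);
translate([1082, 0, 414]) cube([78, 1127, 17]);
translate([1297, 0, 414]) cube([78, 1127, 17]);
translate([1512, 0, 414]) cube([78, 1127, 17]);
translate([1727, 0, 414]) cube([78, 1127, 17]);


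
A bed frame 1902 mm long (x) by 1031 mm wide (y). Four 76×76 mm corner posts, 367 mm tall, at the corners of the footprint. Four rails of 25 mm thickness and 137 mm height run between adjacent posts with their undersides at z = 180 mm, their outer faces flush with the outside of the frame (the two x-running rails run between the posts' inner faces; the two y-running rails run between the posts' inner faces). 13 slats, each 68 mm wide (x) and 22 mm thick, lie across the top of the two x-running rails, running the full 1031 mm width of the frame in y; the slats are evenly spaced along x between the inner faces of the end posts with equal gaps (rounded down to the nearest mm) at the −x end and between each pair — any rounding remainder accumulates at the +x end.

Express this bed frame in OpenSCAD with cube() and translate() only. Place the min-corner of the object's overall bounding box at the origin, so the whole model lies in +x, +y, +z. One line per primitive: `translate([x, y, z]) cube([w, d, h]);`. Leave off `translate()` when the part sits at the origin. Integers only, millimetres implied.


cube([76, 76, 367]);
translate([0, 955, 0]) cube([76, 76, 367]);
translate([1826, 0, 0]) cube([76, 76, 367]);
translate([1826, 955, 0]) cube([76, 76, 367]);
translate([76, 0, 180]) cube([1750, 25, 137]);
translate([76, 1006, 180]) cube([1750, 25, 137]);
translate([0, 76, 180]) cube([25, 879, 137]);
translate([1877, 76, 180]) cube([25, 879, 137]);
translate([137, 0, 317]) cube([68, 1031, 22]);
translate([266, 0, 317]) cube([68, 1031, 22]);
translate([395, 0, 317]) cube([68, 1031, 22]);
translate([524, 0, 317]) cube([68, 1031, 22]);
translate([653, 0, 317]) cube([68, 1031, 22]);
translate([782, 0, 317]) cube([68, 1031, 22]);
translate([911, 0, 317]) cube([68, 1031, 22]);
translate([1040, 0, 317]) cube([68, 1031, 22]);
translate([1169, 0, 317]) cube([68, 1031, 22]);
translate([1298, 0, 317]) cube([68, 1031, 22]);
translate([1427, 0, 317]) cube([68, 1031, 22]);
translate([1556, 0, 317]) cube([68, 1031, 22]);
translate([1685, 0, 317]) cube([68, 1031, 22]);


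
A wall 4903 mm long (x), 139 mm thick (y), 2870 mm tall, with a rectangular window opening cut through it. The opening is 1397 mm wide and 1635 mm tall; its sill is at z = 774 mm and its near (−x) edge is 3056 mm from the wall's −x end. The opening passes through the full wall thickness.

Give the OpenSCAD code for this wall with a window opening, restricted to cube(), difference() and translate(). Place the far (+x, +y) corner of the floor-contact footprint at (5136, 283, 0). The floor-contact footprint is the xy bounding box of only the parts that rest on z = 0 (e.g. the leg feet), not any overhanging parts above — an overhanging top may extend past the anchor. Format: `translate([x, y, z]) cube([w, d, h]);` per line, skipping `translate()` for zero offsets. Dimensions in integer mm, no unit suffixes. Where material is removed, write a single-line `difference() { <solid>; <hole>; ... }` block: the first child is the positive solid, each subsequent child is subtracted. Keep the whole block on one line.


difference() { translate([233, 144, 0]) cube([4903, 139, 2870]); translate([3289, 144, 774]) cube([1397, 139, 1635]); }


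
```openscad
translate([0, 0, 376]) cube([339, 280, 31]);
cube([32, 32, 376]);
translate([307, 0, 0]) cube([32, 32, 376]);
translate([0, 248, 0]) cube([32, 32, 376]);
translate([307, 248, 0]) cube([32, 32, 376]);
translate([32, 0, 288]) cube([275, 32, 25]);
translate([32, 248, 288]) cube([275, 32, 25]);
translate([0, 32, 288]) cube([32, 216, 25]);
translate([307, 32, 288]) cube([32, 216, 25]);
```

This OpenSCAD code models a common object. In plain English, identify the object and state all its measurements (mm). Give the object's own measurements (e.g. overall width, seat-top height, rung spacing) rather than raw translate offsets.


A simple wooden stool: a rectangular seat 339 mm (x) by 280 mm (y), 31 mm thick, top face at z = 407 mm, on four square legs, each 32×32 mm in cross-section. The legs rest on z = 0, each flush with a corner of the seat. Four stretchers, 32 mm wide and 25 mm tall, connect adjacent legs with their undersides at z = 288 mm, each running between the inner faces of the legs it joins and aligned with the legs' outer faces on the other axis.


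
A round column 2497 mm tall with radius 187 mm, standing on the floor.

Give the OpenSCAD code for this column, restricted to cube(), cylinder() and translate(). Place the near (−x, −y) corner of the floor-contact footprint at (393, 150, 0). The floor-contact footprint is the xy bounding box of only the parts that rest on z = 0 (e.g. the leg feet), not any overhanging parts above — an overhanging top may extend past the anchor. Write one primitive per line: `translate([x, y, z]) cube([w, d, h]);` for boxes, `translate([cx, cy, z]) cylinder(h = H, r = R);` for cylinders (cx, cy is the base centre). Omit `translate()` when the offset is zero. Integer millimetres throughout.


translate([580, 337, 0]) cylinder(h = 2497, r = 187);


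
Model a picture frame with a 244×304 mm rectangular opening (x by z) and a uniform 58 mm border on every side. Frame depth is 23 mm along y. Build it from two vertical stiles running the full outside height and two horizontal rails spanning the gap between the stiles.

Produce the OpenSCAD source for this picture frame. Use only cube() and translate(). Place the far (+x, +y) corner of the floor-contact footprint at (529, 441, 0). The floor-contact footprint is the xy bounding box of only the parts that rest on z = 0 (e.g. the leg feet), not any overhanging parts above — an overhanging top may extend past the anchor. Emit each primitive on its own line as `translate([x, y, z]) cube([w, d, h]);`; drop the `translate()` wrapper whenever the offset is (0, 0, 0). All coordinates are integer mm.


translate([169, 418, 0]) cube([58, 23, 420]);
translate([471, 418, 0]) cube([58, 23, 420]);
translate([227, 418, 0]) cube([244, 23, 58]);
translate([227, 418, 362]) cube([244, 23, 58]);


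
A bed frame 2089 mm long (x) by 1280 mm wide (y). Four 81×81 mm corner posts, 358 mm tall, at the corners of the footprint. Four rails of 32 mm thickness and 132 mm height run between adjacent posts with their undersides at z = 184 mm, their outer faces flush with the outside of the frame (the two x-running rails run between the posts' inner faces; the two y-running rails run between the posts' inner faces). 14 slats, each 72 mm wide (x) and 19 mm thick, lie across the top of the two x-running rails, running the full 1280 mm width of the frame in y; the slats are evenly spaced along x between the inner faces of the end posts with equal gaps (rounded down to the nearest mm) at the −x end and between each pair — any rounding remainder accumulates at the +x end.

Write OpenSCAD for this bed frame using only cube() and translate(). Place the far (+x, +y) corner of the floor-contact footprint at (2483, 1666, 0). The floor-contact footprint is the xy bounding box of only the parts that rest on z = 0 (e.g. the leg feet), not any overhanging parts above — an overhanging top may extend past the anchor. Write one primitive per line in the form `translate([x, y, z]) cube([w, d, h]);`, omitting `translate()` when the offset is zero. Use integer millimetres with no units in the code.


translate([394, 386, 0]) cube([81, 81, 358]);
translate([394, 1585, 0]) cube([81, 81, 358]);
translate([2402, 386, 0]) cube([81, 81, 358]);
translate([2402, 1585, 0]) cube([81, 81, 358]);
translate([475, 386, 184]) cube([1927, 32, 132]);
translate([475, 1634, 184]) cube([1927, 32, 132]);
translate([394, 467, 184]) cube([32, 1118, 132]);
translate([2451, 467, 184]) cube([32, 1118, 132]);
translate([536, 386, 316]) cube([72, 1280, 19]);
translate([669, 386, 316]) cube([72, 1280, 19]);
translate([802, 386, 316]) cube([72, 1280, 19]);
translate([935, 386, 316]) cube([72, 1280, 19]);
translate([1068, 386, 316]) cube([72, 1280, 19]);
translate([1201, 386, 316]) cube([72, 1280, 19]);
translate([1334, 386, 316]) cube([72, 1280, 19]);
translate([1467, 386, 316]) cube([72, 1280, 19]);
translate([1600, 386, 316]) cube([72, 1280, 19]);
translate([1733, 386, 316]) cube([72, 1280, 19]);
translate([1866, 386, 316]) cube([72, 1280, 19]);
translate([1999, 386, 316]) cube([72, 1280, 19]);
translate([2132, 386, 316]) cube([72, 1280, 19]);
translate([2265, 386, 316]) cube([72, 1280, 19]);


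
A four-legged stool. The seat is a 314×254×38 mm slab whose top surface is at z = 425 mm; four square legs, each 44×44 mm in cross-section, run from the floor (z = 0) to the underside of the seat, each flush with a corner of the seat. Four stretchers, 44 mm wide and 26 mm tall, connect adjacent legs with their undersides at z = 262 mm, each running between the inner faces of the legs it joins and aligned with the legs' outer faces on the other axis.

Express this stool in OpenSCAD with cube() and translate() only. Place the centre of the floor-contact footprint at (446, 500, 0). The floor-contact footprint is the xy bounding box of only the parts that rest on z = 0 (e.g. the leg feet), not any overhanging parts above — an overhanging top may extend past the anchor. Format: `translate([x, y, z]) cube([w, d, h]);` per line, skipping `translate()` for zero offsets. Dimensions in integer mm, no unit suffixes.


// leg_h = 425 - 38 = 387
// stretcher span = 314 - 2*44 = 226
translate([289, 373, 387]) cube([314, 254, 38]);
translate([289, 373, 0]) cube([44, 44, 387]);
translate([559, 373, 0]) cube([44, 44, 387]);
translate([289, 583, 0]) cube([44, 44, 387]);
translate([559, 583, 0]) cube([44, 44, 387]);
translate([333, 373, 262]) cube([226, 44, 26]);
translate([333, 583, 262]) cube([226, 44, 26]);
translate([289, 417, 262]) cube([44, 166, 26]);
translate([559, 417, 262]) cube([44, 166, 26]);


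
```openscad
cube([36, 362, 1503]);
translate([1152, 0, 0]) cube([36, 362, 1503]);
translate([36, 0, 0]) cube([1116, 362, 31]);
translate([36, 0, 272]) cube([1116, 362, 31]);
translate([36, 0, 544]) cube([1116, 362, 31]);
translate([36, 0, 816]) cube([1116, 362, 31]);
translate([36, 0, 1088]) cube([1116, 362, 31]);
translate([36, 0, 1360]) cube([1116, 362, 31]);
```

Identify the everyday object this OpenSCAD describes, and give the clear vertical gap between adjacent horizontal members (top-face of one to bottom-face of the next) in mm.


A bookshelf. The clear shelf gap is 241 mm.

Two tall side panels with 6 horizontal boards between them — a bookshelf. The first two shelf undersides are at z = 0 and z = 272; with shelf thickness 31, the clear gap is 272 − 0 − 31 = 241 mm.


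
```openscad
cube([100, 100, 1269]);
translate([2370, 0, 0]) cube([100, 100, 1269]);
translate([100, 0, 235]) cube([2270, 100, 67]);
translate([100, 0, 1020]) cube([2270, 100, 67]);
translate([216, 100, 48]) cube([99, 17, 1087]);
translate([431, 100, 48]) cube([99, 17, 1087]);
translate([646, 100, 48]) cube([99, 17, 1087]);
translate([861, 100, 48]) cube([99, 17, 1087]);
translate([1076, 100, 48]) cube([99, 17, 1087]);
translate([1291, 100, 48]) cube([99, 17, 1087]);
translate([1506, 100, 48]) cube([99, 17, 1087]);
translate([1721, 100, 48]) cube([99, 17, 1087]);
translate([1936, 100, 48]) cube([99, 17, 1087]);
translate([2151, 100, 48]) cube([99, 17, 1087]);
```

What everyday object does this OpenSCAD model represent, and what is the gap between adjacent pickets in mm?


A fence section. The picket gap is 116 mm.

Two posts, two rails, 10 pickets — a fence section. Span 2270 mm holds 10 pickets of 99 mm with 11 equal gaps: ⌊(2270 − 10·99) / 11⌋ = 116 mm.


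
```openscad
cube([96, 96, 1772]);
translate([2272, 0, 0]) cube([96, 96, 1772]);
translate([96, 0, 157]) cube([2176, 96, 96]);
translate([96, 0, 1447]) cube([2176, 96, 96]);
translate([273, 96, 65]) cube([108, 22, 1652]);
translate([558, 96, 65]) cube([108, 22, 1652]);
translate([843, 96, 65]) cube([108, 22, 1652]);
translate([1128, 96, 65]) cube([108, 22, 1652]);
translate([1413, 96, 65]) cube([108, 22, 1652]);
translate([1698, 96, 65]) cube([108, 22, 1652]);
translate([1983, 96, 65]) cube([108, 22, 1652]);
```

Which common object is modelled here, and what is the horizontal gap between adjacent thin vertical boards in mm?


A fence section. The picket gap is 177 mm.

Two posts, two rails, 7 pickets — a fence section. Span 2176 mm holds 7 pickets of 108 mm with 8 equal gaps: ⌊(2176 − 7·108) / 8⌋ = 177 mm.
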